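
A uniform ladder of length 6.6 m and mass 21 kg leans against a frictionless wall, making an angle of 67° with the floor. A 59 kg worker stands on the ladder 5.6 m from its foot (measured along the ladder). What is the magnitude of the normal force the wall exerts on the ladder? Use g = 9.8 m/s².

N_wall ≈ 252 N

Choose the foot of the ladder as the axis so the floor normal and friction both act there and drop out.
Ladder weight 21×9.8 = 205.8 N acts at 3.3 m along the ladder; its horizontal arm is 3.3·cos67° = 1.289 m → τ = 265.3 N·m clockwise.
Worker: 59×9.8 = 578.2 N at 5.6 m → arm 2.188 m → τ = 1265 N·m clockwise.
Wall normal N acts horizontally at the top; its moment arm is the height L sinθ = 6.6·sin67° = 6.075 m, counterclockwise.
Setting net torque to zero: N × 6.075 = 1530 → N = 252 N.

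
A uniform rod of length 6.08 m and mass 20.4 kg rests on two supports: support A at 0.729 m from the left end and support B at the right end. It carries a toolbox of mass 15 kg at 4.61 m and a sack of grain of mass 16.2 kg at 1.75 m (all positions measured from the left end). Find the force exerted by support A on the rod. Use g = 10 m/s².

Sum moments about support B (its reaction then has zero moment arm).
Beam weight: 20.4 × 10 = 204 N down at 3.04 m → arm 3.04 m, τ = 204 × 3.04 = 620.2 N·m counterclockwise.
Toolbox: 15 × 10 = 150 N down at 4.61 m → arm 1.47 m, τ = 150 × 1.47 = 220.5 N·m counterclockwise.
Sack of grain: 16.2 × 10 = 162 N down at 1.75 m → arm 4.33 m, τ = 162 × 4.33 = 701.5 N·m counterclockwise.
Net load moment about support B = 1542 N·m counterclockwise.
Reaction R at support A is upward at 0.729 m, arm 5.351 m → moment R × 5.351 clockwise.
For rotational equilibrium, R × 5.351 = 1542, so R = 288 N.

R_A ≈ 288 N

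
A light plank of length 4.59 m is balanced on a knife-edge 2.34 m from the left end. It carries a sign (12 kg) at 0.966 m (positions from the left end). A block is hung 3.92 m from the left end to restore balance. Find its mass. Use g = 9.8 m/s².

m ≈ 10.4 kg

Sum moments about the knife-edge (at 2.34 m from the left end) (the support reaction has zero arm there).
Sign: 12 × 9.8 = 117.6 N down at 0.966 m → arm 1.374 m, τ = 117.6 × 1.374 = 161.6 N·m counterclockwise.
Net moment of known loads = 161.6 N·m counterclockwise.
An unknown mass m at 3.92 m has arm 1.58 m; its moment is m·g·1.58 clockwise.
Setting net torque to zero: m × 9.8 × 1.58 = 161.6 → m = 161.6 / (9.8 × 1.58) = 10.4 kg.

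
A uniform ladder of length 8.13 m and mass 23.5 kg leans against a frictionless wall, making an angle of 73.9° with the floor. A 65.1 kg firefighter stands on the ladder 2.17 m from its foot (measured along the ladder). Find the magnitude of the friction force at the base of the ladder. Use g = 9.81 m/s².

Take moments about the foot of the ladder.
Ladder weight 23.5×9.81 = 230.5 N acts at 4.065 m along the ladder; its horizontal arm is 4.065·cos73.9° = 1.127 m → τ = 259.8 N·m clockwise.
Firefighter: 65.1×9.81 = 638.6 N at 2.17 m → arm 0.6018 m → τ = 384.3 N·m clockwise.
Wall normal N acts horizontally at the top; its moment arm is the height L sinθ = 8.13·sin73.9° = 7.811 m, counterclockwise.
Setting net torque to zero: N × 7.811 = 644.1 → N = 82.5 N.
ΣFx = 0: friction at the foot balances the wall's push, so f = N_wall = 82.5 N.

f ≈ 82.5 N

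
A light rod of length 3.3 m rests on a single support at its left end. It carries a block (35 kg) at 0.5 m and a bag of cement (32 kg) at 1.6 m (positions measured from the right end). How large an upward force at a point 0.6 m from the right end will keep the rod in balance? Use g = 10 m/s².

F ≈ 564 N

About the left end:
Block: 35 × 10 = 350 N down at 0.5 m → arm 2.8 m, τ = 350 × 2.8 = 980 N·m clockwise.
Bag of cement: 32 × 10 = 320 N down at 1.6 m → arm 1.7 m, τ = 320 × 1.7 = 544 N·m clockwise.
Net moment of the loads = 1524 N·m clockwise.
The upward force F acts at a point 0.6 m from the right end, arm 2.7 m, giving F × 2.7 counterclockwise.
Στ = 0 ⇒ F × 2.7 = 1524 ⇒ F = 1524 / 2.7 = 564 N.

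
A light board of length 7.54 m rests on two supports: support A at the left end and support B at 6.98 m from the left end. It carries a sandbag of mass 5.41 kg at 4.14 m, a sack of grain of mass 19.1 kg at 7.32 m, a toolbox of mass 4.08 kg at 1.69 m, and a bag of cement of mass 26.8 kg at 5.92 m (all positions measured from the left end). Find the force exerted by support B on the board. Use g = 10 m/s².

R_B ≈ 470 N

Sum moments about support A (its reaction then has zero moment arm).
Sandbag: 5.41 × 10 = 54.1 N down at 4.14 m → arm 4.14 m, τ = 54.1 × 4.14 = 224 N·m clockwise.
Sack of grain: 19.1 × 10 = 191 N down at 7.32 m → arm 7.32 m, τ = 191 × 7.32 = 1398 N·m clockwise.
Toolbox: 4.08 × 10 = 40.8 N down at 1.69 m → arm 1.69 m, τ = 40.8 × 1.69 = 68.95 N·m clockwise.
Bag of cement: 26.8 × 10 = 268 N down at 5.92 m → arm 5.92 m, τ = 268 × 5.92 = 1587 N·m clockwise.
Net load moment about support A = 3278 N·m clockwise.
Reaction R at support B is upward at 6.98 m, arm 6.98 m → moment R × 6.98 counterclockwise.
Στ = 0 ⇒ R × 6.98 = 3278 ⇒ R = 470 N.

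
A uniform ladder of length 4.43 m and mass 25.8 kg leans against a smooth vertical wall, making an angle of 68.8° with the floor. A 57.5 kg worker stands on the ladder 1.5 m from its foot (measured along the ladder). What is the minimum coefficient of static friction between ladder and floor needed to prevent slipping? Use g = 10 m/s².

μ_min ≈ 0.151

Take moments about the foot of the ladder.
Ladder weight 25.8×10 = 258 N acts at 2.215 m along the ladder; its horizontal arm is 2.215·cos68.8° = 0.801 m → τ = 206.7 N·m clockwise.
Worker: 57.5×10 = 575 N at 1.5 m → arm 0.5424 m → τ = 311.9 N·m clockwise.
Wall normal N acts horizontally at the top; its moment arm is the height L sinθ = 4.43·sin68.8° = 4.13 m, counterclockwise.
Balancing moments: N × 4.13 = 518.6, giving N = 125.6 N.
ΣFx = 0 ⇒ f = N_wall = 125.6 N. ΣFy = 0 ⇒ N_floor = 833 N.
μ_min = f / N_floor = 125.6 / 833 = 0.151.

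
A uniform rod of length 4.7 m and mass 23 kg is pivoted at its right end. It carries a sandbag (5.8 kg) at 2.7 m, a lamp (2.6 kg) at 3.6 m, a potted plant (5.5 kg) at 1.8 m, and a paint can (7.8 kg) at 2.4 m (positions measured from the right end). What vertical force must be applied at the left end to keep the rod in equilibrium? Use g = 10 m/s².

Sum moments about the right end (the unknown pivot reaction has zero arm there).
Beam weight: 23 × 10 = 230 N down at 2.35 m → arm 2.35 m, τ = 230 × 2.35 = 540.5 N·m counterclockwise.
Sandbag: 5.8 × 10 = 58 N down at 2.7 m → arm 2.7 m, τ = 58 × 2.7 = 156.6 N·m counterclockwise.
Lamp: 2.6 × 10 = 26 N down at 3.6 m → arm 3.6 m, τ = 26 × 3.6 = 93.6 N·m counterclockwise.
Potted plant: 5.5 × 10 = 55 N down at 1.8 m → arm 1.8 m, τ = 55 × 1.8 = 99 N·m counterclockwise.
Paint can: 7.8 × 10 = 78 N down at 2.4 m → arm 2.4 m, τ = 78 × 2.4 = 187.2 N·m counterclockwise.
Net moment of the loads = 1077 N·m counterclockwise.
The upward force F acts at the left end, arm 4.7 m, giving F × 4.7 clockwise.
Στ = 0 ⇒ F × 4.7 = 1077 ⇒ F = 1077 / 4.7 = 229 N.

F ≈ 229 N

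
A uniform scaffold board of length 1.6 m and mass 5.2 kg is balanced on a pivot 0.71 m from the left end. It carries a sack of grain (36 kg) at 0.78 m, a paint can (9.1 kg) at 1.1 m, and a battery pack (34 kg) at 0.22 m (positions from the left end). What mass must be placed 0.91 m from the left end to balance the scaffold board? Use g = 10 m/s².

m ≈ 50.6 kg

Take moments about the pivot (at 0.71 m from the left end).
Beam weight: 5.2 × 10 = 52 N down at 0.8 m → arm 0.09 m, τ = 52 × 0.09 = 4.68 N·m clockwise.
Sack of grain: 36 × 10 = 360 N down at 0.78 m → arm 0.07 m, τ = 360 × 0.07 = 25.2 N·m clockwise.
Paint can: 9.1 × 10 = 91 N down at 1.1 m → arm 0.39 m, τ = 91 × 0.39 = 35.49 N·m clockwise.
Battery pack: 34 × 10 = 340 N down at 0.22 m → arm 0.49 m, τ = 340 × 0.49 = 166.6 N·m counterclockwise.
Net moment of known loads = 101.2 N·m counterclockwise.
An unknown mass m at 0.91 m has arm 0.2 m; its moment is m·g·0.2 clockwise.
Balancing moments: m × 10 × 0.2 = 101.2, giving m = 101.2 / (10 × 0.2) = 50.6 kg.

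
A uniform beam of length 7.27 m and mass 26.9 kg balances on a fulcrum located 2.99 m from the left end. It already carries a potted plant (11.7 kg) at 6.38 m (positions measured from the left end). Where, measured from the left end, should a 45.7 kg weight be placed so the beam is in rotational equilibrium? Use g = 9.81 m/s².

Sum moments about the fulcrum (at 2.99 m from the left end) (the support reaction has zero arm there).
Beam weight: 26.9 × 9.81 = 263.9 N down at 3.635 m → arm 0.645 m, τ = 263.9 × 0.645 = 170.2 N·m clockwise.
Potted plant: 11.7 × 9.81 = 114.8 N down at 6.38 m → arm 3.39 m, τ = 114.8 × 3.39 = 389.2 N·m clockwise.
Net moment of existing loads = 559.4 N·m clockwise.
The weight weighs 45.7 × 9.81 = 448.3 N and must supply an equal counterclockwise moment, so its lever arm about the fulcrum is 559.4 / 448.3 = 1.25 m.
That puts it at 2.99 − 1.25 = 1.74 m from the left end.

x ≈ 1.74 m from the left end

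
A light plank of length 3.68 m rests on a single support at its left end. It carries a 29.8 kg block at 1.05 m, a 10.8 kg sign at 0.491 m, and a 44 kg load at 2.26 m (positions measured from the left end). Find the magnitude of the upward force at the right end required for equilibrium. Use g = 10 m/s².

Sum moments about the left end (the unknown pivot reaction has zero arm there).
Block: 29.8 × 10 = 298 N down at 1.05 m → arm 1.05 m, τ = 298 × 1.05 = 312.9 N·m clockwise.
Sign: 10.8 × 10 = 108 N down at 0.491 m → arm 0.491 m, τ = 108 × 0.491 = 53.03 N·m clockwise.
Load: 44 × 10 = 440 N down at 2.26 m → arm 2.26 m, τ = 440 × 2.26 = 994.4 N·m clockwise.
Net moment of the loads = 1360 N·m clockwise.
The upward force F acts at the right end, arm 3.68 m, giving F × 3.68 counterclockwise.
Setting net torque to zero: F × 3.68 = 1360 → F = 1360 / 3.68 = 370 N.

F ≈ 370 N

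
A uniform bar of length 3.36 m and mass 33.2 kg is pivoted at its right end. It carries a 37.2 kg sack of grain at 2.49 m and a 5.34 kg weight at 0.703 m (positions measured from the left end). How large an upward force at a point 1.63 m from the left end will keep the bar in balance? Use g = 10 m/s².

F ≈ 591 N

Taking torques about the right end:
Beam weight: 33.2 × 10 = 332 N down at 1.68 m → arm 1.68 m, τ = 332 × 1.68 = 557.8 N·m counterclockwise.
Sack of grain: 37.2 × 10 = 372 N down at 2.49 m → arm 0.87 m, τ = 372 × 0.87 = 323.6 N·m counterclockwise.
Weight: 5.34 × 10 = 53.4 N down at 0.703 m → arm 2.657 m, τ = 53.4 × 2.657 = 141.9 N·m counterclockwise.
Net moment of the loads = 1023 N·m counterclockwise.
The upward force F acts at a point 1.63 m from the left end, arm 1.73 m, giving F × 1.73 clockwise.
Balancing moments: F × 1.73 = 1023, giving F = 1023 / 1.73 = 591 N.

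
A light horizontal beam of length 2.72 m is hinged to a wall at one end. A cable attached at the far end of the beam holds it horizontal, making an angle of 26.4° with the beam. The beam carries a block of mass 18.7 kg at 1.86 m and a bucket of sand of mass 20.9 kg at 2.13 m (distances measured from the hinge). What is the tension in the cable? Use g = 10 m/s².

T ≈ 656 N

Choose the hinge as the axis so the unknown hinge reaction has zero arm there.
Block: 18.7 × 10 = 187 N down at 1.86 m → arm 1.86 m, τ = 187 × 1.86 = 347.8 N·m clockwise.
Bucket of sand: 20.9 × 10 = 209 N down at 2.13 m → arm 2.13 m, τ = 209 × 2.13 = 445.2 N·m clockwise.
Total clockwise load moment = 793 N·m.
The cable tension T acts at 2.72 m; only its component perpendicular to the beam, T sinθ, produces torque. sin 26.4° = 0.4446.
Στ = 0 ⇒ T × 2.72 × 0.4446 = 793 ⇒ T = 793 / 1.209 = 656 N.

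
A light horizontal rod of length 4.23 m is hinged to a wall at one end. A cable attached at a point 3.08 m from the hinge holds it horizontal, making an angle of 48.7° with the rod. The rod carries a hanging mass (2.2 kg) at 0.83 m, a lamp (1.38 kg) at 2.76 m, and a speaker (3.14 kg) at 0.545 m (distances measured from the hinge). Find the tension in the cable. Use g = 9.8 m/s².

Taking torques about the hinge:
Hanging mass: 2.2 × 9.8 = 21.56 N down at 0.83 m → arm 0.83 m, τ = 21.56 × 0.83 = 17.89 N·m clockwise.
Lamp: 1.38 × 9.8 = 13.52 N down at 2.76 m → arm 2.76 m, τ = 13.52 × 2.76 = 37.32 N·m clockwise.
Speaker: 3.14 × 9.8 = 30.77 N down at 0.545 m → arm 0.545 m, τ = 30.77 × 0.545 = 16.77 N·m clockwise.
Total clockwise load moment = 71.98 N·m.
The cable tension T acts at 3.08 m; only its component perpendicular to the rod, T sinθ, produces torque. sin 48.7° = 0.7513.
Setting net torque to zero: T × 3.08 × 0.7513 = 71.98 → T = 71.98 / 2.314 = 31.1 N.

T ≈ 31.1 N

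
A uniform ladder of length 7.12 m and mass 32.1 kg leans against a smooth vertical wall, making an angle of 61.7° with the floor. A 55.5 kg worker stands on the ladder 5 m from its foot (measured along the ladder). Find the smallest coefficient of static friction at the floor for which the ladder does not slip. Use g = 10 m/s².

μ_min ≈ 0.338

Choose the foot of the ladder as the axis so the floor normal and friction both act there and drop out.
Ladder weight 32.1×10 = 321 N acts at 3.56 m along the ladder; its horizontal arm is 3.56·cos61.7° = 1.688 m → τ = 541.8 N·m clockwise.
Worker: 55.5×10 = 555 N at 5 m → arm 2.37 m → τ = 1315 N·m clockwise.
Wall normal N acts horizontally at the top; its moment arm is the height L sinθ = 7.12·sin61.7° = 6.269 m, counterclockwise.
Στ = 0 ⇒ N × 6.269 = 1857 ⇒ N = 296.2 N.
ΣFx = 0 ⇒ f = N_wall = 296.2 N. ΣFy = 0 ⇒ N_floor = 876 N.
μ_min = f / N_floor = 296.2 / 876 = 0.338.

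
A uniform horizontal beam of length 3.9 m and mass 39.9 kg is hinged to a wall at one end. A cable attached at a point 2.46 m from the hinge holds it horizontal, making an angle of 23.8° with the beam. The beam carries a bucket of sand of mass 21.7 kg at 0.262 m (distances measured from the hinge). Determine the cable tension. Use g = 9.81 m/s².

T ≈ 825 N

Taking torques about the hinge:
Beam weight: 39.9 × 9.81 = 391.4 N down at 1.95 m → arm 1.95 m, τ = 391.4 × 1.95 = 763.2 N·m clockwise.
Bucket of sand: 21.7 × 9.81 = 212.9 N down at 0.262 m → arm 0.262 m, τ = 212.9 × 0.262 = 55.78 N·m clockwise.
Total clockwise load moment = 819 N·m.
The cable tension T acts at 2.46 m; only its component perpendicular to the beam, T sinθ, produces torque. sin 23.8° = 0.4035.
Setting net torque to zero: T × 2.46 × 0.4035 = 819 → T = 819 / 0.9926 = 825 N.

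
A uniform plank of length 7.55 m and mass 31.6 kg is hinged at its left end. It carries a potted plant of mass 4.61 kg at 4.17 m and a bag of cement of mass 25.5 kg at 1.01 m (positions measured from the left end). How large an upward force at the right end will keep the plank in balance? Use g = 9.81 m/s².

About the left end:
Beam weight: 31.6 × 9.81 = 310 N down at 3.775 m → arm 3.775 m, τ = 310 × 3.775 = 1170 N·m clockwise.
Potted plant: 4.61 × 9.81 = 45.22 N down at 4.17 m → arm 4.17 m, τ = 45.22 × 4.17 = 188.6 N·m clockwise.
Bag of cement: 25.5 × 9.81 = 250.2 N down at 1.01 m → arm 1.01 m, τ = 250.2 × 1.01 = 252.7 N·m clockwise.
Net moment of the loads = 1611 N·m clockwise.
The upward force F acts at the right end, arm 7.55 m, giving F × 7.55 counterclockwise.
Στ = 0 ⇒ F × 7.55 = 1611 ⇒ F = 1611 / 7.55 = 213 N.

F ≈ 213 N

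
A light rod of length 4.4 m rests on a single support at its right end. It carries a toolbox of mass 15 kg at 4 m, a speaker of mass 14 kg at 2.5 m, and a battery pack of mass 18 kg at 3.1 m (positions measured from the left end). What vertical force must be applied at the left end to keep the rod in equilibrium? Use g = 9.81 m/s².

Sum moments about the right end (the unknown pivot reaction has zero arm there).
Toolbox: 15 × 9.81 = 147.2 N down at 4 m → arm 0.4 m, τ = 147.2 × 0.4 = 58.88 N·m counterclockwise.
Speaker: 14 × 9.81 = 137.3 N down at 2.5 m → arm 1.9 m, τ = 137.3 × 1.9 = 260.9 N·m counterclockwise.
Battery pack: 18 × 9.81 = 176.6 N down at 3.1 m → arm 1.3 m, τ = 176.6 × 1.3 = 229.6 N·m counterclockwise.
Net moment of the loads = 549.4 N·m counterclockwise.
The upward force F acts at the left end, arm 4.4 m, giving F × 4.4 clockwise.
Balancing moments: F × 4.4 = 549.4, giving F = 549.4 / 4.4 = 125 N.

F ≈ 125 N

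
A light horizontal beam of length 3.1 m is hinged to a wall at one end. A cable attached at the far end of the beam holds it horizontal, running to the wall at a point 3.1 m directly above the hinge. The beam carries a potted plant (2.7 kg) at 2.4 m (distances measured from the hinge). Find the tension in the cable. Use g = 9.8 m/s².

Take moments about the hinge.
Potted plant: 2.7 × 9.8 = 26.46 N down at 2.4 m → arm 2.4 m, τ = 26.46 × 2.4 = 63.5 N·m clockwise.
Total clockwise load moment = 63.5 N·m.
The cable tension T acts at 3.1 m; only its component perpendicular to the beam, T sinθ, produces torque. sinθ = h/√(h²+d²) = 3.1/√(3.1²+3.1²) = 0.7071.
Στ = 0 ⇒ T × 3.1 × 0.7071 = 63.5 ⇒ T = 63.5 / 2.192 = 29 N.

T ≈ 29 N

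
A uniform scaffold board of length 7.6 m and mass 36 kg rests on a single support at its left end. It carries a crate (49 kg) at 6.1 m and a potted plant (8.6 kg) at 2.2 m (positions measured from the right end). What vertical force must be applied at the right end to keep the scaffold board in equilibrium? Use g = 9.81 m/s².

Choose the left end as the axis so the unknown pivot reaction has zero arm there.
Beam weight: 36 × 9.81 = 353.2 N down at 3.8 m → arm 3.8 m, τ = 353.2 × 3.8 = 1342 N·m clockwise.
Crate: 49 × 9.81 = 480.7 N down at 6.1 m → arm 1.5 m, τ = 480.7 × 1.5 = 721 N·m clockwise.
Potted plant: 8.6 × 9.81 = 84.37 N down at 2.2 m → arm 5.4 m, τ = 84.37 × 5.4 = 455.6 N·m clockwise.
Net moment of the loads = 2519 N·m clockwise.
The upward force F acts at the right end, arm 7.6 m, giving F × 7.6 counterclockwise.
For rotational equilibrium, F × 7.6 = 2519, so F = 2519 / 7.6 = 331 N.

F ≈ 331 N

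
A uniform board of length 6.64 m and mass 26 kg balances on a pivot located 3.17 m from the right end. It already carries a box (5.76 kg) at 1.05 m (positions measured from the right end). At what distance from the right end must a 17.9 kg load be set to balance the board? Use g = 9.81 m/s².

Take moments about the pivot (at 3.17 m from the right end).
Beam weight: 26 × 9.81 = 255.1 N down at 3.32 m → arm 0.15 m, τ = 255.1 × 0.15 = 38.27 N·m counterclockwise.
Box: 5.76 × 9.81 = 56.51 N down at 1.05 m → arm 2.12 m, τ = 56.51 × 2.12 = 119.8 N·m clockwise.
Net moment of existing loads = 81.53 N·m clockwise.
The load weighs 17.9 × 9.81 = 175.6 N and must supply an equal counterclockwise moment, so its lever arm about the pivot is 81.53 / 175.6 = 0.464 m.
That puts it at 3.17 + 0.464 = 3.63 m from the right end.

x ≈ 3.63 m from the right end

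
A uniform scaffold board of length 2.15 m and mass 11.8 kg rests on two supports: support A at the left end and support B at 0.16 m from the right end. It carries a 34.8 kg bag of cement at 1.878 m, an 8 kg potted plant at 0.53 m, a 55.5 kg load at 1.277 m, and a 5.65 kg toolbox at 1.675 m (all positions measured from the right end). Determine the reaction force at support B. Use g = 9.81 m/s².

R_B ≈ 425 N

Choose support A as the axis so its reaction then has zero moment arm.
Beam weight: 11.8 × 9.81 = 115.8 N down at 1.075 m → arm 1.075 m, τ = 115.8 × 1.075 = 124.5 N·m clockwise.
Bag of cement: 34.8 × 9.81 = 341.4 N down at 1.878 m → arm 0.272 m, τ = 341.4 × 0.272 = 92.86 N·m clockwise.
Potted plant: 8 × 9.81 = 78.48 N down at 0.53 m → arm 1.62 m, τ = 78.48 × 1.62 = 127.1 N·m clockwise.
Load: 55.5 × 9.81 = 544.5 N down at 1.277 m → arm 0.873 m, τ = 544.5 × 0.873 = 475.3 N·m clockwise.
Toolbox: 5.65 × 9.81 = 55.43 N down at 1.675 m → arm 0.475 m, τ = 55.43 × 0.475 = 26.33 N·m clockwise.
Net load moment about support A = 846.1 N·m clockwise.
Reaction R at support B is upward at 0.16 m, arm 1.99 m → moment R × 1.99 counterclockwise.
For rotational equilibrium, R × 1.99 = 846.1, so R = 425 N.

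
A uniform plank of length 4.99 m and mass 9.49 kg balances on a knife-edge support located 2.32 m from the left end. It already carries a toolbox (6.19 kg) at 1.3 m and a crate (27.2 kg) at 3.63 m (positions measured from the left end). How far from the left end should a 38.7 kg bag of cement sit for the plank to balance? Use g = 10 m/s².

Sum moments about the knife-edge support (at 2.32 m from the left end) (the support reaction has zero arm there).
Beam weight: 9.49 × 10 = 94.9 N down at 2.495 m → arm 0.175 m, τ = 94.9 × 0.175 = 16.61 N·m clockwise.
Toolbox: 6.19 × 10 = 61.9 N down at 1.3 m → arm 1.02 m, τ = 61.9 × 1.02 = 63.14 N·m counterclockwise.
Crate: 27.2 × 10 = 272 N down at 3.63 m → arm 1.31 m, τ = 272 × 1.31 = 356.3 N·m clockwise.
Net moment of existing loads = 309.8 N·m clockwise.
The bag of cement weighs 38.7 × 10 = 387 N and must supply an equal counterclockwise moment, so its lever arm about the knife-edge support is 309.8 / 387 = 0.801 m.
That puts it at 2.32 − 0.801 = 1.52 m from the left end.

x ≈ 1.52 m from the left end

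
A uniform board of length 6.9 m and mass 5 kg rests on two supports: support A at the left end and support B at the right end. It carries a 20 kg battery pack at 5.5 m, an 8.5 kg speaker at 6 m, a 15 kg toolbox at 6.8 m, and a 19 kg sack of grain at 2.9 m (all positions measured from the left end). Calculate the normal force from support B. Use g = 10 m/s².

R_B ≈ 486 N

Sum moments about support A (its reaction then has zero moment arm).
Beam weight: 5 × 10 = 50 N down at 3.45 m → arm 3.45 m, τ = 50 × 3.45 = 172.5 N·m clockwise.
Battery pack: 20 × 10 = 200 N down at 5.5 m → arm 5.5 m, τ = 200 × 5.5 = 1100 N·m clockwise.
Speaker: 8.5 × 10 = 85 N down at 6 m → arm 6 m, τ = 85 × 6 = 510 N·m clockwise.
Toolbox: 15 × 10 = 150 N down at 6.8 m → arm 6.8 m, τ = 150 × 6.8 = 1020 N·m clockwise.
Sack of grain: 19 × 10 = 190 N down at 2.9 m → arm 2.9 m, τ = 190 × 2.9 = 551 N·m clockwise.
Net load moment about support A = 3354 N·m clockwise.
Reaction R at support B is upward at 6.9 m, arm 6.9 m → moment R × 6.9 counterclockwise.
For rotational equilibrium, R × 6.9 = 3354, so R = 486 N.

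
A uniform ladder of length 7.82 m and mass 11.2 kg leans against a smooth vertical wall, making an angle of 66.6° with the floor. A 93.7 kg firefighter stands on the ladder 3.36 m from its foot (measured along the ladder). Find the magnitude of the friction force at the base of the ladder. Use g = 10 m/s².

Taking torques about the foot of the ladder:
Ladder weight 11.2×10 = 112 N acts at 3.91 m along the ladder; its horizontal arm is 3.91·cos66.6° = 1.553 m → τ = 173.9 N·m clockwise.
Firefighter: 93.7×10 = 937 N at 3.36 m → arm 1.334 m → τ = 1250 N·m clockwise.
Wall normal N acts horizontally at the top; its moment arm is the height L sinθ = 7.82·sin66.6° = 7.177 m, counterclockwise.
Balancing moments: N × 7.177 = 1424, giving N = 198 N.
ΣFx = 0: friction at the foot balances the wall's push, so f = N_wall = 198 N.

f ≈ 198 N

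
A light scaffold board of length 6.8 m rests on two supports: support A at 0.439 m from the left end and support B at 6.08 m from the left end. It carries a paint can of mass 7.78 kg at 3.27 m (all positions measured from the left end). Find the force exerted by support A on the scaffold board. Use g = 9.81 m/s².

R_A ≈ 38 N

Sum moments about support B (its reaction then has zero moment arm).
Paint can: 7.78 × 9.81 = 76.32 N down at 3.27 m → arm 2.81 m, τ = 76.32 × 2.81 = 214.5 N·m counterclockwise.
Net load moment about support B = 214.5 N·m counterclockwise.
Reaction R at support A is upward at 0.439 m, arm 5.641 m → moment R × 5.641 clockwise.
Balancing moments: R × 5.641 = 214.5, giving R = 38 N.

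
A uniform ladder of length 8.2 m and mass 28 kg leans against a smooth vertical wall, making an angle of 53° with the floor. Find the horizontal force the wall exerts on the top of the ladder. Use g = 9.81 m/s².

N_wall ≈ 103 N

Sum moments about the foot of the ladder (the floor normal and friction both act there and drop out).
Ladder weight 28×9.81 = 274.7 N acts at 4.1 m along the ladder; its horizontal arm is 4.1·cos53° = 2.467 m → τ = 677.7 N·m clockwise.
Wall normal N acts horizontally at the top; its moment arm is the height L sinθ = 8.2·sin53° = 6.549 m, counterclockwise.
Στ = 0 ⇒ N × 6.549 = 677.7 ⇒ N = 103 N.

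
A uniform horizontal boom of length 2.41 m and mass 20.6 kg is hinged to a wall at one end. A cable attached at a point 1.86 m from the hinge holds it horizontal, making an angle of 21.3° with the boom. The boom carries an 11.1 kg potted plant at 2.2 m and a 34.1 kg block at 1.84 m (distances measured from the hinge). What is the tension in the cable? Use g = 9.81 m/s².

T ≈ 1630 N

Take moments about the hinge.
Beam weight: 20.6 × 9.81 = 202.1 N down at 1.205 m → arm 1.205 m, τ = 202.1 × 1.205 = 243.5 N·m clockwise.
Potted plant: 11.1 × 9.81 = 108.9 N down at 2.2 m → arm 2.2 m, τ = 108.9 × 2.2 = 239.6 N·m clockwise.
Block: 34.1 × 9.81 = 334.5 N down at 1.84 m → arm 1.84 m, τ = 334.5 × 1.84 = 615.5 N·m clockwise.
Total clockwise load moment = 1099 N·m.
The cable tension T acts at 1.86 m; only its component perpendicular to the boom, T sinθ, produces torque. sin 21.3° = 0.3633.
For rotational equilibrium, T × 1.86 × 0.3633 = 1099, so T = 1099 / 0.6757 = 1630 N.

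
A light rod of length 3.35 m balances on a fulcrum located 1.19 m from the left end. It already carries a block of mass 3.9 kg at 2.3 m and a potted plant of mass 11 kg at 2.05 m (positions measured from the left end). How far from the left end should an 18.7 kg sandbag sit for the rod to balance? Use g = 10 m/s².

x ≈ 0.453 m from the left end

Take moments about the fulcrum (at 1.19 m from the left end).
Block: 3.9 × 10 = 39 N down at 2.3 m → arm 1.11 m, τ = 39 × 1.11 = 43.29 N·m clockwise.
Potted plant: 11 × 10 = 110 N down at 2.05 m → arm 0.86 m, τ = 110 × 0.86 = 94.6 N·m clockwise.
Net moment of existing loads = 137.9 N·m clockwise.
The sandbag weighs 18.7 × 10 = 187 N and must supply an equal counterclockwise moment, so its lever arm about the fulcrum is 137.9 / 187 = 0.737 m.
That puts it at 1.19 − 0.737 = 0.453 m from the left end.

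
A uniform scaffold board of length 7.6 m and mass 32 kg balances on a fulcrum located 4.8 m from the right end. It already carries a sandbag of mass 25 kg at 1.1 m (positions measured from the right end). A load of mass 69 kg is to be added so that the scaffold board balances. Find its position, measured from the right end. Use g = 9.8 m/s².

Sum moments about the fulcrum (at 4.8 m from the right end) (the support reaction has zero arm there).
Beam weight: 32 × 9.8 = 313.6 N down at 3.8 m → arm 1 m, τ = 313.6 × 1 = 313.6 N·m clockwise.
Sandbag: 25 × 9.8 = 245 N down at 1.1 m → arm 3.7 m, τ = 245 × 3.7 = 906.5 N·m clockwise.
Net moment of existing loads = 1220 N·m clockwise.
The load weighs 69 × 9.8 = 676.2 N and must supply an equal counterclockwise moment, so its lever arm about the fulcrum is 1220 / 676.2 = 1.8 m.
That puts it at 4.8 + 1.8 = 6.6 m from the right end.

x ≈ 6.6 m from the right end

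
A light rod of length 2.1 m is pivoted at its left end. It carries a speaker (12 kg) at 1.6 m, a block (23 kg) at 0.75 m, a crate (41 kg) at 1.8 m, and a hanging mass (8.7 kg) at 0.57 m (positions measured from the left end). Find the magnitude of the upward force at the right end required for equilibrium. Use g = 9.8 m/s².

F ≈ 538 N

Choose the left end as the axis so the unknown pivot reaction has zero arm there.
Speaker: 12 × 9.8 = 117.6 N down at 1.6 m → arm 1.6 m, τ = 117.6 × 1.6 = 188.2 N·m clockwise.
Block: 23 × 9.8 = 225.4 N down at 0.75 m → arm 0.75 m, τ = 225.4 × 0.75 = 169.1 N·m clockwise.
Crate: 41 × 9.8 = 401.8 N down at 1.8 m → arm 1.8 m, τ = 401.8 × 1.8 = 723.2 N·m clockwise.
Hanging mass: 8.7 × 9.8 = 85.26 N down at 0.57 m → arm 0.57 m, τ = 85.26 × 0.57 = 48.6 N·m clockwise.
Net moment of the loads = 1129 N·m clockwise.
The upward force F acts at the right end, arm 2.1 m, giving F × 2.1 counterclockwise.
Setting net torque to zero: F × 2.1 = 1129 → F = 1129 / 2.1 = 538 N.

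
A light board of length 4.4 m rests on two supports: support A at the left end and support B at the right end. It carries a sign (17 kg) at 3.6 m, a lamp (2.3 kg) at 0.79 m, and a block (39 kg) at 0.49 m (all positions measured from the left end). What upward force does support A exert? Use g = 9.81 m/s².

About support B:
Sign: 17 × 9.81 = 166.8 N down at 3.6 m → arm 0.8 m, τ = 166.8 × 0.8 = 133.4 N·m counterclockwise.
Lamp: 2.3 × 9.81 = 22.56 N down at 0.79 m → arm 3.61 m, τ = 22.56 × 3.61 = 81.44 N·m counterclockwise.
Block: 39 × 9.81 = 382.6 N down at 0.49 m → arm 3.91 m, τ = 382.6 × 3.91 = 1496 N·m counterclockwise.
Net load moment about support B = 1711 N·m counterclockwise.
Reaction R at support A is upward at 0 m, arm 4.4 m → moment R × 4.4 clockwise.
Στ = 0 ⇒ R × 4.4 = 1711 ⇒ R = 389 N.

R_A ≈ 389 N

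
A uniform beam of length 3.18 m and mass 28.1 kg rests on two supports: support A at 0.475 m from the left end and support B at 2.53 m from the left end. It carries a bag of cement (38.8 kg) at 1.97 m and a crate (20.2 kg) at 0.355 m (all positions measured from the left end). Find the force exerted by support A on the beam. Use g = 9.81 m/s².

Sum moments about support B (its reaction then has zero moment arm).
Beam weight: 28.1 × 9.81 = 275.7 N down at 1.59 m → arm 0.94 m, τ = 275.7 × 0.94 = 259.2 N·m counterclockwise.
Bag of cement: 38.8 × 9.81 = 380.6 N down at 1.97 m → arm 0.56 m, τ = 380.6 × 0.56 = 213.1 N·m counterclockwise.
Crate: 20.2 × 9.81 = 198.2 N down at 0.355 m → arm 2.175 m, τ = 198.2 × 2.175 = 431.1 N·m counterclockwise.
Net load moment about support B = 903.4 N·m counterclockwise.
Reaction R at support A is upward at 0.475 m, arm 2.055 m → moment R × 2.055 clockwise.
Balancing moments: R × 2.055 = 903.4, giving R = 440 N.

R_A ≈ 440 N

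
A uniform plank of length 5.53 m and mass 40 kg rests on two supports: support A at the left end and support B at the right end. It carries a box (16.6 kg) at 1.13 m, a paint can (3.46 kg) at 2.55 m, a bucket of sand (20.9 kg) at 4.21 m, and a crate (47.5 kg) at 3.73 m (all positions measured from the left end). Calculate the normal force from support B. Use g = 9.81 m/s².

Sum moments about support A (its reaction then has zero moment arm).
Beam weight: 40 × 9.81 = 392.4 N down at 2.765 m → arm 2.765 m, τ = 392.4 × 2.765 = 1085 N·m clockwise.
Box: 16.6 × 9.81 = 162.8 N down at 1.13 m → arm 1.13 m, τ = 162.8 × 1.13 = 184 N·m clockwise.
Paint can: 3.46 × 9.81 = 33.94 N down at 2.55 m → arm 2.55 m, τ = 33.94 × 2.55 = 86.55 N·m clockwise.
Bucket of sand: 20.9 × 9.81 = 205 N down at 4.21 m → arm 4.21 m, τ = 205 × 4.21 = 863 N·m clockwise.
Crate: 47.5 × 9.81 = 466 N down at 3.73 m → arm 3.73 m, τ = 466 × 3.73 = 1738 N·m clockwise.
Net load moment about support A = 3957 N·m clockwise.
Reaction R at support B is upward at 5.53 m, arm 5.53 m → moment R × 5.53 counterclockwise.
For rotational equilibrium, R × 5.53 = 3957, so R = 716 N.

R_B ≈ 716 N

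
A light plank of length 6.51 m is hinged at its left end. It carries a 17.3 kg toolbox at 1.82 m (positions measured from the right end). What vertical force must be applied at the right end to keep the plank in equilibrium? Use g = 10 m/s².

F ≈ 125 N

Sum moments about the left end (the unknown pivot reaction has zero arm there).
Toolbox: 17.3 × 10 = 173 N down at 1.82 m → arm 4.69 m, τ = 173 × 4.69 = 811.4 N·m clockwise.
Net moment of the loads = 811.4 N·m clockwise.
The upward force F acts at the right end, arm 6.51 m, giving F × 6.51 counterclockwise.
For rotational equilibrium, F × 6.51 = 811.4, so F = 811.4 / 6.51 = 125 N.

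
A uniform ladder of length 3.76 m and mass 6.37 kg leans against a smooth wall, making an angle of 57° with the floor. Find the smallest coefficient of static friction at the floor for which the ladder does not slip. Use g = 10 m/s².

μ_min ≈ 0.325

Take moments about the foot of the ladder.
Ladder weight 6.37×10 = 63.7 N acts at 1.88 m along the ladder; its horizontal arm is 1.88·cos57° = 1.024 m → τ = 65.23 N·m clockwise.
Wall normal N acts horizontally at the top; its moment arm is the height L sinθ = 3.76·sin57° = 3.153 m, counterclockwise.
Στ = 0 ⇒ N × 3.153 = 65.23 ⇒ N = 20.69 N.
ΣFx = 0 ⇒ f = N_wall = 20.69 N. ΣFy = 0 ⇒ N_floor = 63.7 N.
μ_min = f / N_floor = 20.69 / 63.7 = 0.325.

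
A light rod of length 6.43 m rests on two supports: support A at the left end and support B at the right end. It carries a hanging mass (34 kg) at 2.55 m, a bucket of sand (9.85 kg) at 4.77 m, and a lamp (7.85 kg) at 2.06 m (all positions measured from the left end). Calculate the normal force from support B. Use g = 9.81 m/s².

R_B ≈ 229 N

Taking torques about support A:
Hanging mass: 34 × 9.81 = 333.5 N down at 2.55 m → arm 2.55 m, τ = 333.5 × 2.55 = 850.4 N·m clockwise.
Bucket of sand: 9.85 × 9.81 = 96.63 N down at 4.77 m → arm 4.77 m, τ = 96.63 × 4.77 = 460.9 N·m clockwise.
Lamp: 7.85 × 9.81 = 77.01 N down at 2.06 m → arm 2.06 m, τ = 77.01 × 2.06 = 158.6 N·m clockwise.
Net load moment about support A = 1470 N·m clockwise.
Reaction R at support B is upward at 6.43 m, arm 6.43 m → moment R × 6.43 counterclockwise.
Στ = 0 ⇒ R × 6.43 = 1470 ⇒ R = 229 N.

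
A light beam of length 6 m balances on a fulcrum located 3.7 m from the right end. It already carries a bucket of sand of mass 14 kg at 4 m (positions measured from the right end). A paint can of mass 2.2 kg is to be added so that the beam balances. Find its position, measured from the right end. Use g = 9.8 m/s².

x ≈ 1.79 m from the right end

About the fulcrum (at 3.7 m from the right end):
Bucket of sand: 14 × 9.8 = 137.2 N down at 4 m → arm 0.3 m, τ = 137.2 × 0.3 = 41.16 N·m counterclockwise.
Net moment of existing loads = 41.16 N·m counterclockwise.
The paint can weighs 2.2 × 9.8 = 21.56 N and must supply an equal clockwise moment, so its lever arm about the fulcrum is 41.16 / 21.56 = 1.91 m.
That puts it at 3.7 − 1.91 = 1.79 m from the right end.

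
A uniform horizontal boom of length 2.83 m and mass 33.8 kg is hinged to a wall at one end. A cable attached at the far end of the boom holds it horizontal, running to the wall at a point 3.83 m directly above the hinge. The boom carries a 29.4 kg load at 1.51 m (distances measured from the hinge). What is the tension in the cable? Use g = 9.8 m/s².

T ≈ 397 N

Taking torques about the hinge:
Beam weight: 33.8 × 9.8 = 331.2 N down at 1.415 m → arm 1.415 m, τ = 331.2 × 1.415 = 468.6 N·m clockwise.
Load: 29.4 × 9.8 = 288.1 N down at 1.51 m → arm 1.51 m, τ = 288.1 × 1.51 = 435 N·m clockwise.
Total clockwise load moment = 903.6 N·m.
The cable tension T acts at 2.83 m; only its component perpendicular to the boom, T sinθ, produces torque. sinθ = h/√(h²+d²) = 3.83/√(3.83²+2.83²) = 0.8043.
Balancing moments: T × 2.83 × 0.8043 = 903.6, giving T = 903.6 / 2.276 = 397 N.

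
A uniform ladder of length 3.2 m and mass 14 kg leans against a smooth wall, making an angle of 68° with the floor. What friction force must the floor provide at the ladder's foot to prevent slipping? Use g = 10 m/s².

f ≈ 28.3 N

Choose the foot of the ladder as the axis so the floor normal and friction both act there and drop out.
Ladder weight 14×10 = 140 N acts at 1.6 m along the ladder; its horizontal arm is 1.6·cos68° = 0.5994 m → τ = 83.92 N·m clockwise.
Wall normal N acts horizontally at the top; its moment arm is the height L sinθ = 3.2·sin68° = 2.967 m, counterclockwise.
For rotational equilibrium, N × 2.967 = 83.92, so N = 28.3 N.
ΣFx = 0: friction at the foot balances the wall's push, so f = N_wall = 28.3 N.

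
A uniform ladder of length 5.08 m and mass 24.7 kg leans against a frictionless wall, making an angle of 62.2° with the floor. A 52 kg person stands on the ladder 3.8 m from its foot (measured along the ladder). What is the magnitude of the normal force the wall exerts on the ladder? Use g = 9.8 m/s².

Taking torques about the foot of the ladder:
Ladder weight 24.7×9.8 = 242.1 N acts at 2.54 m along the ladder; its horizontal arm is 2.54·cos62.2° = 1.185 m → τ = 286.9 N·m clockwise.
Person: 52×9.8 = 509.6 N at 3.8 m → arm 1.772 m → τ = 903 N·m clockwise.
Wall normal N acts horizontally at the top; its moment arm is the height L sinθ = 5.08·sin62.2° = 4.494 m, counterclockwise.
Setting net torque to zero: N × 4.494 = 1190 → N = 265 N.

N_wall ≈ 265 N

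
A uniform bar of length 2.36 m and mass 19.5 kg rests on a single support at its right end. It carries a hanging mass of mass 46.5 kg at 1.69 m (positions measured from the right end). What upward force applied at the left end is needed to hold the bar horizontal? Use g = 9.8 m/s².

F ≈ 422 N

Sum moments about the right end (the unknown pivot reaction has zero arm there).
Beam weight: 19.5 × 9.8 = 191.1 N down at 1.18 m → arm 1.18 m, τ = 191.1 × 1.18 = 225.5 N·m counterclockwise.
Hanging mass: 46.5 × 9.8 = 455.7 N down at 1.69 m → arm 1.69 m, τ = 455.7 × 1.69 = 770.1 N·m counterclockwise.
Net moment of the loads = 995.6 N·m counterclockwise.
The upward force F acts at the left end, arm 2.36 m, giving F × 2.36 clockwise.
Setting net torque to zero: F × 2.36 = 995.6 → F = 995.6 / 2.36 = 422 N.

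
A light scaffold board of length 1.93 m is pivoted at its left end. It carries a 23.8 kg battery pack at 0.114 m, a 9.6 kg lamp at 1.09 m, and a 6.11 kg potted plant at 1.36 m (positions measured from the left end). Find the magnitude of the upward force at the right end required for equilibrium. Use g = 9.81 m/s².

Taking torques about the left end:
Battery pack: 23.8 × 9.81 = 233.5 N down at 0.114 m → arm 0.114 m, τ = 233.5 × 0.114 = 26.62 N·m clockwise.
Lamp: 9.6 × 9.81 = 94.18 N down at 1.09 m → arm 1.09 m, τ = 94.18 × 1.09 = 102.7 N·m clockwise.
Potted plant: 6.11 × 9.81 = 59.94 N down at 1.36 m → arm 1.36 m, τ = 59.94 × 1.36 = 81.52 N·m clockwise.
Net moment of the loads = 210.8 N·m clockwise.
The upward force F acts at the right end, arm 1.93 m, giving F × 1.93 counterclockwise.
Balancing moments: F × 1.93 = 210.8, giving F = 210.8 / 1.93 = 109 N.

F ≈ 109 N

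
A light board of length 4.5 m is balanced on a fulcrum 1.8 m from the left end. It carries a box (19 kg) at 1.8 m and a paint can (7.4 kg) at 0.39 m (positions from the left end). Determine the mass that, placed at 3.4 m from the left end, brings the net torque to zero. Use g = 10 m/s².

Taking torques about the fulcrum (at 1.8 m from the left end):
Box: acts at the fulcrum, moment arm 0 → no torque.
Paint can: 7.4 × 10 = 74 N down at 0.39 m → arm 1.41 m, τ = 74 × 1.41 = 104.3 N·m counterclockwise.
Net moment of known loads = 104.3 N·m counterclockwise.
An unknown mass m at 3.4 m has arm 1.6 m; its moment is m·g·1.6 clockwise.
Setting net torque to zero: m × 10 × 1.6 = 104.3 → m = 104.3 / (10 × 1.6) = 6.52 kg.

m ≈ 6.52 kg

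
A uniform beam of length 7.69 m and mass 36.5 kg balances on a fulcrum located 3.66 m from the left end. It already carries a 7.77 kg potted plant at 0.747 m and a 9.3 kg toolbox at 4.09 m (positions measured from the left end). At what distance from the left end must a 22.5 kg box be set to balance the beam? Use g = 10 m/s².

x ≈ 4.19 m from the left end

Choose the fulcrum (at 3.66 m from the left end) as the axis so the support reaction has zero arm there.
Beam weight: 36.5 × 10 = 365 N down at 3.845 m → arm 0.185 m, τ = 365 × 0.185 = 67.53 N·m clockwise.
Potted plant: 7.77 × 10 = 77.7 N down at 0.747 m → arm 2.913 m, τ = 77.7 × 2.913 = 226.3 N·m counterclockwise.
Toolbox: 9.3 × 10 = 93 N down at 4.09 m → arm 0.43 m, τ = 93 × 0.43 = 39.99 N·m clockwise.
Net moment of existing loads = 118.8 N·m counterclockwise.
The box weighs 22.5 × 10 = 225 N and must supply an equal clockwise moment, so its lever arm about the fulcrum is 118.8 / 225 = 0.528 m.
That puts it at 3.66 + 0.528 = 4.19 m from the left end.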